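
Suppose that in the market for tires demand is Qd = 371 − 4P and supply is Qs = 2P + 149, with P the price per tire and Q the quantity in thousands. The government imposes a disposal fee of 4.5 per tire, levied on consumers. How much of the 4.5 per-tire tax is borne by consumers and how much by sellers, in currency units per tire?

Before the tax: set 371 − 4P = 2P + 149 → P* = 37, Q* = 223.
With the tax collected from consumers, demand (in seller-price terms) shifts: Qd = 371 − 4(P + 4.5).
New equilibrium: consumers pay 38.5, sellers receive 34, Q = 217. (Wedge: Pb − Ps = 4.5.)
Burden on consumers: 1.5; on sellers: 3. (They sum to 4.5.)
The less price-elastic side of the market bears the larger share of a per-unit tax.

Consumers bear 1.5 per tire; sellers bear 3 per tire.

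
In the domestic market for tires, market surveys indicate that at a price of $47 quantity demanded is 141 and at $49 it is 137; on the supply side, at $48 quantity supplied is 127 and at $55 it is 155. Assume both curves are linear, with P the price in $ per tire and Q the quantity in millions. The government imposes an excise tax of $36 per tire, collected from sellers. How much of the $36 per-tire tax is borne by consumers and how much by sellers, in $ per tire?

Consumers bear $24 per tire; sellers bear $12 per tire.

Demand slope: (137 − 141)/(49 − 47) = -2, so Qd = 235 − 2P.
Supply slope: (155 − 127)/(55 − 48) = 4, so Qs = 4P − 65.
Without the tax, 235 − 2P = 4P − 65 gives 6P = 300, so P* = $50 and Q* = 135.
With the tax collected from sellers, supply shifts: Qs = 4(P − 36) − 65.
New equilibrium: consumers pay $74, sellers receive $38, Q = 87. (Wedge: Pb − Ps = 36.)
Burden on consumers: $24; on sellers: $12. (They sum to $36.)
The less price-elastic side of the market bears the larger share of a per-unit tax.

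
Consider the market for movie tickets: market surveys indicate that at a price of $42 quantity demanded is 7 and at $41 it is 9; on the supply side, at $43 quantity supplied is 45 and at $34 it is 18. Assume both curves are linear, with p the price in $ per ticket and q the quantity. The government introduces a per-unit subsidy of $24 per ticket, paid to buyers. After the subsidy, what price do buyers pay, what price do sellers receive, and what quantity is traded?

Buyers pay $20.6; sellers receive $44.6; quantity = 49.8.

Demand slope: (9 − 7)/(41 − 42) = -2, so qd = 91 − 2p.
Supply slope: (18 − 45)/(34 − 43) = 3, so qs = 3p − 84.
Without the subsidy, 91 − 2p = 3p − 84 gives 5p = 175, so p* = $35 and q* = 21.
With a per-unit subsidy paid to buyers, each effectively pays p − 24, so demand becomes qd = 91 − 2(p − 24).
Solving gives q = 49.8 with buyers paying $20.6 and sellers receiving $44.6 (the $24 wedge).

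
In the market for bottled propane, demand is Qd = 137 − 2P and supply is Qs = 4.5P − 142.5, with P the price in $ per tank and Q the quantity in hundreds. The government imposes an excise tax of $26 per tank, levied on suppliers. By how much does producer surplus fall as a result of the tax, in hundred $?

Without the tax, 137 − 2P = 4.5P − 142.5 gives 6.5P = 279.5, so P* = $43 and Q* = 51.
With the tax collected from suppliers, supply shifts: Qs = 4.5(P − 26) − 142.5.
New equilibrium: buyers pay $61, suppliers receive $35, Q = 15. (Wedge: Pb − Ps = 26.)
ΔPS is the trapezoid between Q = 15 and Q = 51 of height $8: ½ · (51 + 15) · 8 = $264.

Producer surplus falls by $264 hundred.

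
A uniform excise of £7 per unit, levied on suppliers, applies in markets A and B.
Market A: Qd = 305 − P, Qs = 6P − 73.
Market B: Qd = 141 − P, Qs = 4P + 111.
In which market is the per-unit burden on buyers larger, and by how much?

Market A, by £0.4.

Market A: pre-tax P* = £54, Q* = 251; post-tax Q = 245; per-unit burden on buyers = £6.
Market B: pre-tax P* = £6, Q* = 135; post-tax Q = 129.4; per-unit burden on buyers = £5.6.
Difference: £6 vs £5.6 → market A is larger by £0.4.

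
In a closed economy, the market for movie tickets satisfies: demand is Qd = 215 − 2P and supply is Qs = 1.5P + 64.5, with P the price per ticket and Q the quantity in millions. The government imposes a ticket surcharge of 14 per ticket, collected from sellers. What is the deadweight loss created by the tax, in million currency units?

Before the tax: set 215 − 2P = 1.5P + 64.5 → P* = 43, Q* = 129.
With the tax collected from sellers, supply shifts: Qs = 1.5(P − 14) + 64.5.
New equilibrium: consumers pay 49, sellers receive 35, Q = 117. (Wedge: Pb − Ps = 14.)
Quantity falls by |ΔQ| = |129 − 117| = 12.
DWL = ½ · t · |ΔQ| = ½ · 14 · 12 = 84.

Deadweight loss = 84 million.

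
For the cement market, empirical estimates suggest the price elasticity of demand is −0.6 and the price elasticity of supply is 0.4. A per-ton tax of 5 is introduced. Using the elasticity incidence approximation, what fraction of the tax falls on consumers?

Consumers' share ≈ 0.4.

Incidence ratio: consumers' share ≈ εs / (εs + |εd|) = 0.4 / (0.4 + 0.6) = 0.4.
Supply is the less elastic side, so consumers bear the smaller share.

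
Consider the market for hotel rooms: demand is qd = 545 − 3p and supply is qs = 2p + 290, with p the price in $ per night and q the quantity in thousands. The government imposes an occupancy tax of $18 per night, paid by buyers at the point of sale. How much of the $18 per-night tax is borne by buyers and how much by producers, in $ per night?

Before the tax: set 545 − 3p = 2p + 290 → p* = $51, q* = 392.
With the tax collected from buyers, demand (in seller-price terms) shifts: qd = 545 − 3(p + 18).
New equilibrium: buyers pay $58.2, producers receive $40.2, q = 370.4. (Wedge: pb − ps = 18.)
Burden on buyers: $7.2; on producers: $10.8. (They sum to $18.)
The less price-elastic side of the market bears the larger share of a per-unit tax.

Buyers bear $7.2 per night; producers bear $10.8 per night.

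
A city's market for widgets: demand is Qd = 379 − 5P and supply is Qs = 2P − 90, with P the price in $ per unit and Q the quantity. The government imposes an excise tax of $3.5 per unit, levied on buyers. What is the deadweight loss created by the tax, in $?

Deadweight loss = $8.75.

Without the tax, 379 − 5P = 2P − 90 gives 7P = 469, so P* = $67 and Q* = 44.
With the tax collected from buyers, demand (in seller-price terms) shifts: Qd = 379 − 5(P + 3.5).
Solving gives Q = 39 with buyers paying $68 and suppliers receiving $64.5 (the $3.5 wedge).
Quantity falls by |ΔQ| = |44 − 39| = 5.
DWL = ½ · t · |ΔQ| = ½ · 3.5 · 5 = $8.75.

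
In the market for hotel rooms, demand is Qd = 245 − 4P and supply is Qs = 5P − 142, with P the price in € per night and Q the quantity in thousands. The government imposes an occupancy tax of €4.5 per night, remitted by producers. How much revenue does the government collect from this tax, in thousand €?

Tax revenue = €283.5 thousand.

Before the tax: set 245 − 4P = 5P − 142 → P* = €43, Q* = 73.
With the tax collected from producers, supply shifts: Qs = 5(P − 4.5) − 142.
Solving gives Q = 63 with buyers paying €45.5 and producers receiving €41 (the €4.5 wedge).
Revenue = t · Q = 4.5 · 63 = €283.5.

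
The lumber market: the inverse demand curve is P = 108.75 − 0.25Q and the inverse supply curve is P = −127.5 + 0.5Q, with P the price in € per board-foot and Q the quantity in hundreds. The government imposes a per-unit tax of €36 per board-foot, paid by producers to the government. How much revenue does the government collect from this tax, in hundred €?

Tax revenue = €9612 hundred.

Inverting to Q(P) form: Qd = 435 − 4P; Qs = 2P + 255.
Without the tax, 435 − 4P = 2P + 255 gives 6P = 180, so P* = €30 and Q* = 315.
With the tax collected from producers, supply shifts: Qs = 2(P − 36) + 255.
New equilibrium: consumers pay €42, producers receive €6, Q = 267. (Wedge: Pb − Ps = 36.)
Revenue = t · Q = 36 · 267 = €9612.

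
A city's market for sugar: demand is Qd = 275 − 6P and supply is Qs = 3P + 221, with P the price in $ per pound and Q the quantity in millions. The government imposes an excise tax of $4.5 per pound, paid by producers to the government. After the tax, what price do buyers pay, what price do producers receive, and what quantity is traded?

Without the tax, 275 − 6P = 3P + 221 gives 9P = 54, so P* = $6 and Q* = 239.
With the tax collected from producers, supply shifts: Qs = 3(P − 4.5) + 221.
Solving gives Q = 230 with buyers paying $7.5 and producers receiving $3 (the $4.5 wedge).

Buyers pay $7.5; producers receive $3; quantity = 230.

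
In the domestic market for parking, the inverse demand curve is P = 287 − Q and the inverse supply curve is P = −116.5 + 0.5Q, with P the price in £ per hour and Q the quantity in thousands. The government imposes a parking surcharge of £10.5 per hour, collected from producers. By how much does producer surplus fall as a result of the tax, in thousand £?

Inverting to Q(P) form: Qd = 287 − P; Qs = 2P + 233.
Before the tax: set 287 − P = 2P + 233 → P* = £18, Q* = 269.
With the tax collected from producers, supply shifts: Qs = 2(P − 10.5) + 233.
Solving gives Q = 262 with buyers paying £25 and producers receiving £14.5 (the £10.5 wedge).
ΔPS is the trapezoid between Q = 262 and Q = 269 of height £3.5: ½ · (269 + 262) · 3.5 = £929.25.

Producer surplus falls by £929.25 thousand.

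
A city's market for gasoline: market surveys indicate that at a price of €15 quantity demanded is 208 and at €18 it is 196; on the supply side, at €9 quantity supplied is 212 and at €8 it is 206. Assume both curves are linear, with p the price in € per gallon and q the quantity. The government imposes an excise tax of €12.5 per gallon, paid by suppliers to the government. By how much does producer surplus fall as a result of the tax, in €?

Producer surplus falls by €1045.

Demand slope: (196 − 208)/(18 − 15) = -4, so qd = 268 − 4p.
Supply slope: (206 − 212)/(8 − 9) = 6, so qs = 6p + 158.
Before the tax: set 268 − 4p = 6p + 158 → p* = €11, q* = 224.
With the tax collected from suppliers, supply shifts: qs = 6(p − 12.5) + 158.
Solving gives q = 194 with consumers paying €18.5 and suppliers receiving €6 (the €12.5 wedge).
ΔPS is the trapezoid between Q = 194 and Q = 224 of height €5: ½ · (224 + 194) · 5 = €1045.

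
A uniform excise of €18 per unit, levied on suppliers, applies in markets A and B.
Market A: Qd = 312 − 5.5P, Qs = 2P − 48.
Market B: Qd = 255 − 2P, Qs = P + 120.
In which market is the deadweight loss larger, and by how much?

Market A: pre-tax P* = €48, Q* = 48; post-tax Q = 21.6; deadweight loss = €237.6.
Market B: pre-tax P* = €45, Q* = 165; post-tax Q = 153; deadweight loss = €108.
Difference: €237.6 vs €108 → market A is larger by €129.6.

Market A, by €129.6.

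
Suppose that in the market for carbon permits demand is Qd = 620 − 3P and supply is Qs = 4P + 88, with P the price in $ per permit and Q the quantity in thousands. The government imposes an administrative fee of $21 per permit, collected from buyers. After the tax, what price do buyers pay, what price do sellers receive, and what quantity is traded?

Without the tax, 620 − 3P = 4P + 88 gives 7P = 532, so P* = $76 and Q* = 392.
With the tax collected from buyers, demand (in seller-price terms) shifts: Qd = 620 − 3(P + 21).
New equilibrium: buyers pay $88, sellers receive $67, Q = 356. (Wedge: Pb − Ps = 21.)

Buyers pay $88; sellers receive $67; quantity = 356.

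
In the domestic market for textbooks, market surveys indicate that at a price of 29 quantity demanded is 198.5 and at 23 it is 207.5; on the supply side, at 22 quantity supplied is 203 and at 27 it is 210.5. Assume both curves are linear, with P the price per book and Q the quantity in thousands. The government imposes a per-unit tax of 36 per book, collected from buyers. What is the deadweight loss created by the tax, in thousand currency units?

Deadweight loss = 486 thousand.

Demand slope: (207.5 − 198.5)/(23 − 29) = -1.5, so Qd = 242 − 1.5P.
Supply slope: (210.5 − 203)/(27 − 22) = 1.5, so Qs = 1.5P + 170.
Without the tax, 242 − 1.5P = 1.5P + 170 gives 3P = 72, so P* = 24 and Q* = 206.
With the tax collected from buyers, demand (in seller-price terms) shifts: Qd = 242 − 1.5(P + 36).
New equilibrium: buyers pay 42, sellers receive 6, Q = 179. (Wedge: Pb − Ps = 36.)
Quantity falls by |ΔQ| = |206 − 179| = 27.
DWL = ½ · t · |ΔQ| = ½ · 36 · 27 = 486.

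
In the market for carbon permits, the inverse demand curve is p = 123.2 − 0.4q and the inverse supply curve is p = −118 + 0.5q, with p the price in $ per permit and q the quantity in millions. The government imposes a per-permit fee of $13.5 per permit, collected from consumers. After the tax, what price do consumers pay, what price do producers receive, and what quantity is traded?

Rewrite in direct form: qd = 308 − 2.5p and qs = 2p + 236.
Without the tax, 308 − 2.5p = 2p + 236 gives 4.5p = 72, so p* = $16 and q* = 268.
With the tax collected from consumers, demand (in seller-price terms) shifts: qd = 308 − 2.5(p + 13.5).
Solving gives q = 253 with consumers paying $22 and producers receiving $8.5 (the $13.5 wedge).
The less price-elastic side of the market bears the larger share of a per-unit tax.

Consumers pay $22; producers receive $8.5; quantity = 253.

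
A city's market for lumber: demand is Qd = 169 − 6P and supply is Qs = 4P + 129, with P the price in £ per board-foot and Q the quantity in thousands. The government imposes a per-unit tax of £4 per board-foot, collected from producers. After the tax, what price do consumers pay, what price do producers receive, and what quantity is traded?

Consumers pay £5.6; producers receive £1.6; quantity = 135.4.

Before the tax: set 169 − 6P = 4P + 129 → P* = £4, Q* = 145.
With the tax collected from producers, supply shifts: Qs = 4(P − 4) + 129.
Solving gives Q = 135.4 with consumers paying £5.6 and producers receiving £1.6 (the £4 wedge).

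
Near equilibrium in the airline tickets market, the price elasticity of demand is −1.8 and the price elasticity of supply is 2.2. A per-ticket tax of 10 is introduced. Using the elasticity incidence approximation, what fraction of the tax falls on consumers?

Consumers' share ≈ 0.55.

Incidence ratio: consumers' share ≈ εs / (εs + |εd|) = 2.2 / (2.2 + 1.8) = 0.55.
Supply is the more elastic side, so consumers bear the larger share.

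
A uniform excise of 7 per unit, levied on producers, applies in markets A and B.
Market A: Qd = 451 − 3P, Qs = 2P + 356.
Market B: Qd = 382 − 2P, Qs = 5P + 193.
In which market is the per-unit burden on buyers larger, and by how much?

Market A: pre-tax P* = 19, Q* = 394; post-tax Q = 385.6; per-unit burden on buyers = 2.8.
Market B: pre-tax P* = 27, Q* = 328; post-tax Q = 318; per-unit burden on buyers = 5.
Difference: 2.8 vs 5 → market B is larger by 2.2.

Market B, by 2.2.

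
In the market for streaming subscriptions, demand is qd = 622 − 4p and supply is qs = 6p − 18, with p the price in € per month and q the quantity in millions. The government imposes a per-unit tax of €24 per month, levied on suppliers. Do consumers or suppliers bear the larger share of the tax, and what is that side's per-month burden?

Before the tax: set 622 − 4p = 6p − 18 → p* = €64, q* = 366.
With the tax collected from suppliers, supply shifts: qs = 6(p − 24) − 18.
New equilibrium: consumers pay €78.4, suppliers receive €54.4, q = 308.4. (Wedge: pb − ps = 24.)
Per-month burden: consumers €14.4, suppliers €9.6.
Consumers take the larger share because demand is less price-elastic here (demand slope 4 vs supply slope 6).

Consumers bear the larger share: €14.4 per month.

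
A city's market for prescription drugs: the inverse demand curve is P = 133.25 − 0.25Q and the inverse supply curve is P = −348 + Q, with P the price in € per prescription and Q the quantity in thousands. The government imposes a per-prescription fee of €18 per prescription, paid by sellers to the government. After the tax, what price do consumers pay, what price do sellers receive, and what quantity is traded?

Rewrite in direct form: Qd = 533 − 4P and Qs = P + 348.
Before the tax: set 533 − 4P = P + 348 → P* = €37, Q* = 385.
With the tax collected from sellers, supply shifts: Qs = (P − 18) + 348.
Solving gives Q = 370.6 with consumers paying €40.6 and sellers receiving €22.6 (the €18 wedge).

Consumers pay €40.6; sellers receive €22.6; quantity = 370.6.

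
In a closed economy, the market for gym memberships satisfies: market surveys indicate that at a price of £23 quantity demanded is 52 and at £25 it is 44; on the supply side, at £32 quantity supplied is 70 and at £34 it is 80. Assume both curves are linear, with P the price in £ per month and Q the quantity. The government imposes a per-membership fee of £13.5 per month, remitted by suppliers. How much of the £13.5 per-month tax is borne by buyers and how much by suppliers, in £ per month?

Buyers bear £7.5 per month; suppliers bear £6 per month.

Demand slope: (44 − 52)/(25 − 23) = -4, so Qd = 144 − 4P.
Supply slope: (80 − 70)/(34 − 32) = 5, so Qs = 5P − 90.
Before the tax: set 144 − 4P = 5P − 90 → P* = £26, Q* = 40.
With the tax collected from suppliers, supply shifts: Qs = 5(P − 13.5) − 90.
Solving gives Q = 10 with buyers paying £33.5 and suppliers receiving £20 (the £13.5 wedge).
Burden on buyers: £7.5; on suppliers: £6. (They sum to £13.5.)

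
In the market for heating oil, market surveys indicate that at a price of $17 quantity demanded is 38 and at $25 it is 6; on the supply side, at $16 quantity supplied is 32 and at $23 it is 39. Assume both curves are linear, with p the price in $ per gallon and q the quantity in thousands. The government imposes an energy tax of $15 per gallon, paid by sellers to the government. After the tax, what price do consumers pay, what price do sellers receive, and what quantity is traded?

Demand slope: (6 − 38)/(25 − 17) = -4, so qd = 106 − 4p.
Supply slope: (39 − 32)/(23 − 16) = 1, so qs = p + 16.
Without the tax, 106 − 4p = p + 16 gives 5p = 90, so p* = $18 and q* = 34.
With the tax collected from sellers, supply shifts: qs = (p − 15) + 16.
Solving gives q = 22 with consumers paying $21 and sellers receiving $6 (the $15 wedge).

Consumers pay $21; sellers receive $6; quantity = 22.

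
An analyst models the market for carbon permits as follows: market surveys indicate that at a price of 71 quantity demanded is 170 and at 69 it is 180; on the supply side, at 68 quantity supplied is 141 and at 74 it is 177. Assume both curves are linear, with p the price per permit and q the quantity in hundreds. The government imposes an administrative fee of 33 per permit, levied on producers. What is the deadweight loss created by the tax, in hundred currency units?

Deadweight loss = 1485 hundred.

Demand slope: (180 − 170)/(69 − 71) = -5, so qd = 525 − 5p.
Supply slope: (177 − 141)/(74 − 68) = 6, so qs = 6p − 267.
Before the tax: set 525 − 5p = 6p − 267 → p* = 72, q* = 165.
With the tax collected from producers, supply shifts: qs = 6(p − 33) − 267.
Solving gives q = 75 with buyers paying 90 and producers receiving 57 (the 33 wedge).
Quantity falls by |ΔQ| = |165 − 75| = 90.
DWL = ½ · t · |ΔQ| = ½ · 33 · 90 = 1485.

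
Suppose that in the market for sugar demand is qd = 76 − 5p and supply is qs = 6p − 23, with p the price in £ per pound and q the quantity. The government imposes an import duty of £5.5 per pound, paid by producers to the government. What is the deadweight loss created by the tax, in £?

Before the tax: set 76 − 5p = 6p − 23 → p* = £9, q* = 31.
With the tax collected from producers, supply shifts: qs = 6(p − 5.5) − 23.
New equilibrium: consumers pay £12, producers receive £6.5, q = 16. (Wedge: pb − ps = 5.5.)
Quantity falls by |ΔQ| = |31 − 16| = 15.
DWL = ½ · t · |ΔQ| = ½ · 5.5 · 15 = £41.25.

Deadweight loss = £41.25.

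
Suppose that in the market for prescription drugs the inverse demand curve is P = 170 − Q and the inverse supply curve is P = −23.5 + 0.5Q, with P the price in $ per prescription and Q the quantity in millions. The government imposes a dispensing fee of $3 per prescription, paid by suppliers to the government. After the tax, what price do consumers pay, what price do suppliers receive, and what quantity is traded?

Consumers pay $43; suppliers receive $40; quantity = 127.

Inverting to Q(P) form: Qd = 170 − P; Qs = 2P + 47.
Without the tax, 170 − P = 2P + 47 gives 3P = 123, so P* = $41 and Q* = 129.
With the tax collected from suppliers, supply shifts: Qs = 2(P − 3) + 47.
Solving gives Q = 127 with consumers paying $43 and suppliers receiving $40 (the $3 wedge).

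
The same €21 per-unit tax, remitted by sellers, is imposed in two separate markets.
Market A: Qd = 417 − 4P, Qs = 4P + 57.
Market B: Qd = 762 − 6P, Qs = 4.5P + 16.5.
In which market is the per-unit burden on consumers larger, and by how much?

Market A, by €1.5.

Market A: pre-tax P* = €45, Q* = 237; post-tax Q = 195; per-unit burden on consumers = €10.5.
Market B: pre-tax P* = €71, Q* = 336; post-tax Q = 282; per-unit burden on consumers = €9.
Difference: €10.5 vs €9 → market A is larger by €1.5.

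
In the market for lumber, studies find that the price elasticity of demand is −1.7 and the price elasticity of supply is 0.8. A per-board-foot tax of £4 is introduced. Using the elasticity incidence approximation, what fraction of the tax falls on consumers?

Consumers' share ≈ 0.32.

Incidence ratio: consumers' share ≈ εs / (εs + |εd|) = 0.8 / (0.8 + 1.7) = 0.32.
Supply is the less elastic side, so consumers bear the smaller share.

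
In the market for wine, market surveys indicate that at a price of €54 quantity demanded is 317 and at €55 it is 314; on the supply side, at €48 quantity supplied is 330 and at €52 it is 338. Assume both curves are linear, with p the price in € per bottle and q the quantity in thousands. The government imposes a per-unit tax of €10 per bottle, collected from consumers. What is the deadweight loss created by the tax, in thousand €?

Demand slope: (314 − 317)/(55 − 54) = -3, so qd = 479 − 3p.
Supply slope: (338 − 330)/(52 − 48) = 2, so qs = 2p + 234.
Without the tax, 479 − 3p = 2p + 234 gives 5p = 245, so p* = €49 and q* = 332.
With the tax collected from consumers, demand (in seller-price terms) shifts: qd = 479 − 3(p + 10).
Solving gives q = 320 with consumers paying €53 and sellers receiving €43 (the €10 wedge).
Quantity falls by |ΔQ| = |332 − 320| = 12.
DWL = ½ · t · |ΔQ| = ½ · 10 · 12 = €60.

Deadweight loss = €60 thousand.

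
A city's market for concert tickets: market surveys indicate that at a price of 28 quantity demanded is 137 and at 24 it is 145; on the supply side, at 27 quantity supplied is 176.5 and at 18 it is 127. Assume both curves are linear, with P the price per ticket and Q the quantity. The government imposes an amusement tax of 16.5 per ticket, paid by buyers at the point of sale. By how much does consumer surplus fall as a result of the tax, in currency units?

Consumer surplus falls by 1656.49.

Demand slope: (145 − 137)/(24 − 28) = -2, so Qd = 193 − 2P.
Supply slope: (127 − 176.5)/(18 − 27) = 5.5, so Qs = 5.5P + 28.
Without the tax, 193 − 2P = 5.5P + 28 gives 7.5P = 165, so P* = 22 and Q* = 149.
With the tax collected from buyers, demand (in seller-price terms) shifts: Qd = 193 − 2(P + 16.5).
New equilibrium: buyers pay 34.1, sellers receive 17.6, Q = 124.8. (Wedge: Pb − Ps = 16.5.)
ΔCS is the trapezoid between Q = 124.8 and Q = 149 of height 12.1: ½ · (149 + 124.8) · 12.1 = 1656.49.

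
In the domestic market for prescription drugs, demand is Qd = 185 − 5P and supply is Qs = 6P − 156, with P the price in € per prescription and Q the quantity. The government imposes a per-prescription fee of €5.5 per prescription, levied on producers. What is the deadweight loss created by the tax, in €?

Without the tax, 185 − 5P = 6P − 156 gives 11P = 341, so P* = €31 and Q* = 30.
With the tax collected from producers, supply shifts: Qs = 6(P − 5.5) − 156.
Solving gives Q = 15 with buyers paying €34 and producers receiving €28.5 (the €5.5 wedge).
Quantity falls by |ΔQ| = |30 − 15| = 15.
DWL = ½ · t · |ΔQ| = ½ · 5.5 · 15 = €41.25.

Deadweight loss = €41.25.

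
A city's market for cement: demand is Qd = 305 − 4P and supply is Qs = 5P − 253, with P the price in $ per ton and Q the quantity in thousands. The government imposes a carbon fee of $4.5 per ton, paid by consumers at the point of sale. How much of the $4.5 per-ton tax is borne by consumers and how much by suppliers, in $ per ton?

Before the tax: set 305 − 4P = 5P − 253 → P* = $62, Q* = 57.
With the tax collected from consumers, demand (in seller-price terms) shifts: Qd = 305 − 4(P + 4.5).
New equilibrium: consumers pay $64.5, suppliers receive $60, Q = 47. (Wedge: Pb − Ps = 4.5.)
Burden on consumers: $2.5; on suppliers: $2. (They sum to $4.5.)

Consumers bear $2.5 per ton; suppliers bear $2 per ton.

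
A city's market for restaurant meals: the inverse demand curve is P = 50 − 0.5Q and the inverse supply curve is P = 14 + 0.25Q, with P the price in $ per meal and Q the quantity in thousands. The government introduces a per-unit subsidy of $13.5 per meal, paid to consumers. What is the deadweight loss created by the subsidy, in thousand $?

Inverting to Q(P) form: Qd = 100 − 2P; Qs = 4P − 56.
Before the subsidy: set 100 − 2P = 4P − 56 → P* = $26, Q* = 48.
With a per-unit subsidy paid to consumers, each effectively pays P − 13.5, so demand becomes Qd = 100 − 2(P − 13.5).
New equilibrium: consumers pay $17, sellers receive $30.5, Q = 66. (Wedge: Pb − Ps = −13.5.)
Quantity rises by |ΔQ| = |48 − 66| = 18.
DWL = ½ · t · |ΔQ| = ½ · 13.5 · 18 = $121.5.

Deadweight loss = $121.5 thousand.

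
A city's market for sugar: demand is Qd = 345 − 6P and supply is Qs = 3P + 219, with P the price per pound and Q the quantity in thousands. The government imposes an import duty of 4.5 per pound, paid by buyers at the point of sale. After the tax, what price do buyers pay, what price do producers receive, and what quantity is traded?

Buyers pay 15.5; producers receive 11; quantity = 252.

Without the tax, 345 − 6P = 3P + 219 gives 9P = 126, so P* = 14 and Q* = 261.
With the tax collected from buyers, demand (in seller-price terms) shifts: Qd = 345 − 6(P + 4.5).
New equilibrium: buyers pay 15.5, producers receive 11, Q = 252. (Wedge: Pb − Ps = 4.5.)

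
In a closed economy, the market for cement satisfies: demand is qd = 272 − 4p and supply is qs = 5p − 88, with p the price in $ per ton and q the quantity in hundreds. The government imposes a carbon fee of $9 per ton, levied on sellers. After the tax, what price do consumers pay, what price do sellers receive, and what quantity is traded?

Before the tax: set 272 − 4p = 5p − 88 → p* = $40, q* = 112.
With the tax collected from sellers, supply shifts: qs = 5(p − 9) − 88.
Solving gives q = 92 with consumers paying $45 and sellers receiving $36 (the $9 wedge).
The less price-elastic side of the market bears the larger share of a per-unit tax.

Consumers pay $45; sellers receive $36; quantity = 92.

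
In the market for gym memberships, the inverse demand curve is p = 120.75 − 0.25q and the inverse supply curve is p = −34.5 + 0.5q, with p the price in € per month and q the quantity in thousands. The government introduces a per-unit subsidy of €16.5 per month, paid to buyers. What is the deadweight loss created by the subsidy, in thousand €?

Deadweight loss = €181.5 thousand.

Inverting to q(p) form: qd = 483 − 4p; qs = 2p + 69.
Without the subsidy, 483 − 4p = 2p + 69 gives 6p = 414, so p* = €69 and q* = 207.
With a per-unit subsidy paid to buyers, each effectively pays p − 16.5, so demand becomes qd = 483 − 4(p − 16.5).
New equilibrium: buyers pay €63.5, producers receive €80, q = 229. (Wedge: pb − ps = −16.5.)
Quantity rises by |ΔQ| = |207 − 229| = 22.
DWL = ½ · t · |ΔQ| = ½ · 16.5 · 22 = €181.5.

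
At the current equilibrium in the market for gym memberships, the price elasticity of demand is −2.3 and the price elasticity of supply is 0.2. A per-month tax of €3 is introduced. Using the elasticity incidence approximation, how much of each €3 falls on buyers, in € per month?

Buyers bear ≈ €0.24 per month.

Incidence ratio: buyers' share ≈ εs / (εs + |εd|) = 0.2 / (0.2 + 2.3) = 0.08.
So buyers bear ≈ 0.08 × €3 = €0.24; sellers bear €2.76.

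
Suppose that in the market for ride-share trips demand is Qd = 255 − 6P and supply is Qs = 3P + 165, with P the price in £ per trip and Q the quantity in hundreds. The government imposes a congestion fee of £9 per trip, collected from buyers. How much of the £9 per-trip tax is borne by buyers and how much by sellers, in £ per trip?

Before the tax: set 255 − 6P = 3P + 165 → P* = £10, Q* = 195.
With the tax collected from buyers, demand (in seller-price terms) shifts: Qd = 255 − 6(P + 9).
New equilibrium: buyers pay £13, sellers receive £4, Q = 177. (Wedge: Pb − Ps = 9.)
Burden on buyers: £3; on sellers: £6. (They sum to £9.)
The less price-elastic side of the market bears the larger share of a per-unit tax.

Buyers bear £3 per trip; sellers bear £6 per trip.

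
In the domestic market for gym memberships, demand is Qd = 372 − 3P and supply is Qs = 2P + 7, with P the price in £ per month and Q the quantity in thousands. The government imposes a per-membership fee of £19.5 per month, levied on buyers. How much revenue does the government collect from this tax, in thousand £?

Tax revenue = £2527.2 thousand.

Without the tax, 372 − 3P = 2P + 7 gives 5P = 365, so P* = £73 and Q* = 153.
With the tax collected from buyers, demand (in seller-price terms) shifts: Qd = 372 − 3(P + 19.5).
New equilibrium: buyers pay £80.8, sellers receive £61.3, Q = 129.6. (Wedge: Pb − Ps = 19.5.)
Revenue = t · Q = 19.5 · 129.6 = £2527.2.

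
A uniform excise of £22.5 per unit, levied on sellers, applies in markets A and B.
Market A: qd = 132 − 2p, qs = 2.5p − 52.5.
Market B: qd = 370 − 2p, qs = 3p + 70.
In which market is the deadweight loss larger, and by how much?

Market B, by £22.5.

Market A: pre-tax p* = £41, q* = 50; post-tax q = 25; deadweight loss = £281.25.
Market B: pre-tax p* = £60, q* = 250; post-tax q = 223; deadweight loss = £303.75.
Difference: £281.25 vs £303.75 → market B is larger by £22.5.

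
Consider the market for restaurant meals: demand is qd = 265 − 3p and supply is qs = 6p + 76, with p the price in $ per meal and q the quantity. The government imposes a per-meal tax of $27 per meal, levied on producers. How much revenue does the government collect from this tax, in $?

Before the tax: set 265 − 3p = 6p + 76 → p* = $21, q* = 202.
With the tax collected from producers, supply shifts: qs = 6(p − 27) + 76.
Solving gives q = 148 with consumers paying $39 and producers receiving $12 (the $27 wedge).
Revenue = t · Q = 27 · 148 = $3996.

Tax revenue = $3996.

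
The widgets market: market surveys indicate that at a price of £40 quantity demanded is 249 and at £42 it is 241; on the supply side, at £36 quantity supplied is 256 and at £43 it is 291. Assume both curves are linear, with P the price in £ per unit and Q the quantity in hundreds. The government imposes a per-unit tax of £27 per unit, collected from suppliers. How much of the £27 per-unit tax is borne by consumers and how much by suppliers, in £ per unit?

Consumers bear £15 per unit; suppliers bear £12 per unit.

Demand slope: (241 − 249)/(42 − 40) = -4, so Qd = 409 − 4P.
Supply slope: (291 − 256)/(43 − 36) = 5, so Qs = 5P + 76.
Without the tax, 409 − 4P = 5P + 76 gives 9P = 333, so P* = £37 and Q* = 261.
With the tax collected from suppliers, supply shifts: Qs = 5(P − 27) + 76.
Solving gives Q = 201 with consumers paying £52 and suppliers receiving £25 (the £27 wedge).
Burden on consumers: £15; on suppliers: £12. (They sum to £27.)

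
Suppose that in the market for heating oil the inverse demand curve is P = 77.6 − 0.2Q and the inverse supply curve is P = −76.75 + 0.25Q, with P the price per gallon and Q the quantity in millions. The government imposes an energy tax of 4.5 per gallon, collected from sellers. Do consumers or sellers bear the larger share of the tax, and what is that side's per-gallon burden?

Inverting to Q(P) form: Qd = 388 − 5P; Qs = 4P + 307.
Without the tax, 388 − 5P = 4P + 307 gives 9P = 81, so P* = 9 and Q* = 343.
With the tax collected from sellers, supply shifts: Qs = 4(P − 4.5) + 307.
New equilibrium: consumers pay 11, sellers receive 6.5, Q = 333. (Wedge: Pb − Ps = 4.5.)
Per-gallon burden: consumers 2, sellers 2.5.
Sellers take the larger share because supply is less price-elastic here (demand slope 5 vs supply slope 4).
The less price-elastic side of the market bears the larger share of a per-unit tax.

Sellers bear the larger share: 2.5 per gallon.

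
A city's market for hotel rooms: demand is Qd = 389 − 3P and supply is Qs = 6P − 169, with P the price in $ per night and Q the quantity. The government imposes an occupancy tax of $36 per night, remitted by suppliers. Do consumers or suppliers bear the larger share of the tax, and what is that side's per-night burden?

Consumers bear the larger share: $24 per night.

Before the tax: set 389 − 3P = 6P − 169 → P* = $62, Q* = 203.
With the tax collected from suppliers, supply shifts: Qs = 6(P − 36) − 169.
New equilibrium: consumers pay $86, suppliers receive $50, Q = 131. (Wedge: Pb − Ps = 36.)
Per-night burden: consumers $24, suppliers $12.
Consumers take the larger share because demand is less price-elastic here (demand slope 3 vs supply slope 6).
The less price-elastic side of the market bears the larger share of a per-unit tax.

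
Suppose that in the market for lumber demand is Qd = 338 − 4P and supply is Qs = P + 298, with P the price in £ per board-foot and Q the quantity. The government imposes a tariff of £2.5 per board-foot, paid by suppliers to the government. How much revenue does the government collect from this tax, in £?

Tax revenue = £760.

Before the tax: set 338 − 4P = P + 298 → P* = £8, Q* = 306.
With the tax collected from suppliers, supply shifts: Qs = (P − 2.5) + 298.
New equilibrium: consumers pay £8.5, suppliers receive £6, Q = 304. (Wedge: Pb − Ps = 2.5.)
Revenue = t · Q = 2.5 · 304 = £760.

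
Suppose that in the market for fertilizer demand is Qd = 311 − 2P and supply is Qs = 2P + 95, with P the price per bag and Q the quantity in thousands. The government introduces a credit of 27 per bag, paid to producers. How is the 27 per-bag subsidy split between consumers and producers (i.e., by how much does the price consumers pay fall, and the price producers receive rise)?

Before the subsidy: set 311 − 2P = 2P + 95 → P* = 54, Q* = 203.
With a per-unit subsidy paid to producers, each receives P + 27 per unit sold, so supply becomes Qs = 2(P + 27) + 95.
New equilibrium: consumers pay 40.5, producers receive 67.5, Q = 230. (Wedge: Pb − Ps = −27.)
Gain to consumers: 13.5; to producers: 13.5. (They sum to 27.)

Consumers gain 13.5 per bag; producers gain 13.5 per bag.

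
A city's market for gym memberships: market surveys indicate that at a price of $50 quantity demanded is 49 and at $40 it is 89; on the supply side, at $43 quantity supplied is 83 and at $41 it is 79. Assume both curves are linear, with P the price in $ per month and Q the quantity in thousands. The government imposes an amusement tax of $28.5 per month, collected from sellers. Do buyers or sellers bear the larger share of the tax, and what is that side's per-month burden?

Demand slope: (89 − 49)/(40 − 50) = -4, so Qd = 249 − 4P.
Supply slope: (79 − 83)/(41 − 43) = 2, so Qs = 2P − 3.
Before the tax: set 249 − 4P = 2P − 3 → P* = $42, Q* = 81.
With the tax collected from sellers, supply shifts: Qs = 2(P − 28.5) − 3.
New equilibrium: buyers pay $51.5, sellers receive $23, Q = 43. (Wedge: Pb − Ps = 28.5.)
Per-month burden: buyers $9.5, sellers $19.
Sellers take the larger share because supply is less price-elastic here (demand slope 4 vs supply slope 2).

Sellers bear the larger share: $19 per month.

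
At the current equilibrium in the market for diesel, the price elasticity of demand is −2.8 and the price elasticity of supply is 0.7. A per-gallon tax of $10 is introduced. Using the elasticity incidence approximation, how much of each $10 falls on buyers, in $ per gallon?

Incidence ratio: buyers' share ≈ εs / (εs + |εd|) = 0.7 / (0.7 + 2.8) = 0.2.
So buyers bear ≈ 0.2 × $10 = $2; suppliers bear $8.

Buyers bear ≈ $2 per gallon.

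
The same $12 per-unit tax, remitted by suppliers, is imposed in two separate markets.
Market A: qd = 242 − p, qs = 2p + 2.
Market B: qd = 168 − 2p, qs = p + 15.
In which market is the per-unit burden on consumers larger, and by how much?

Market A, by $4.

Market A: pre-tax p* = $80, q* = 162; post-tax q = 154; per-unit burden on consumers = $8.
Market B: pre-tax p* = $51, q* = 66; post-tax q = 58; per-unit burden on consumers = $4.
Difference: $8 vs $4 → market A is larger by $4.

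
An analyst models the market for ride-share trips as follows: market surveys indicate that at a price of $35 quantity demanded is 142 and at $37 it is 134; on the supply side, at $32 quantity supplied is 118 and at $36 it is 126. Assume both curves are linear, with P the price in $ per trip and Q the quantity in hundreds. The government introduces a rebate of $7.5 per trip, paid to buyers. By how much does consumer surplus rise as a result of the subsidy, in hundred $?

Demand slope: (134 − 142)/(37 − 35) = -4, so Qd = 282 − 4P.
Supply slope: (126 − 118)/(36 − 32) = 2, so Qs = 2P + 54.
Before the subsidy: set 282 − 4P = 2P + 54 → P* = $38, Q* = 130.
With a per-unit subsidy paid to buyers, each effectively pays P − 7.5, so demand becomes Qd = 282 − 4(P − 7.5).
Solving gives Q = 140 with buyers paying $35.5 and suppliers receiving $43 (the $7.5 wedge).
ΔCS is the trapezoid between Q = 140 and Q = 130 of height $2.5: ½ · (130 + 140) · 2.5 = $337.5.

Consumer surplus rises by $337.5 hundred.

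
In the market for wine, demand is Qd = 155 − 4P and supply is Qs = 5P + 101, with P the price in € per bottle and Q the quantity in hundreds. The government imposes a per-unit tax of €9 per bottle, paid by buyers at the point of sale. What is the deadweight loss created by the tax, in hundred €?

Without the tax, 155 − 4P = 5P + 101 gives 9P = 54, so P* = €6 and Q* = 131.
With the tax collected from buyers, demand (in seller-price terms) shifts: Qd = 155 − 4(P + 9).
New equilibrium: buyers pay €11, sellers receive €2, Q = 111. (Wedge: Pb − Ps = 9.)
Quantity falls by |ΔQ| = |131 − 111| = 20.
DWL = ½ · t · |ΔQ| = ½ · 9 · 20 = €90.

Deadweight loss = €90 hundred.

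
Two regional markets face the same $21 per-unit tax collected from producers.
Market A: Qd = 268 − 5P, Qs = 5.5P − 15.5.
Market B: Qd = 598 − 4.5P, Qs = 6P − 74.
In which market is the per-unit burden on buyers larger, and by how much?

Market B, by $1.

Market A: pre-tax P* = $27, Q* = 133; post-tax Q = 78; per-unit burden on buyers = $11.
Market B: pre-tax P* = $64, Q* = 310; post-tax Q = 256; per-unit burden on buyers = $12.
Difference: $11 vs $12 → market B is larger by $1.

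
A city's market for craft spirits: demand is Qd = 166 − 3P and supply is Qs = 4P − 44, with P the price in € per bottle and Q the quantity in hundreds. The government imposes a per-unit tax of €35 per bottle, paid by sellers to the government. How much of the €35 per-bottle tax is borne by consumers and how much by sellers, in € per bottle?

Without the tax, 166 − 3P = 4P − 44 gives 7P = 210, so P* = €30 and Q* = 76.
With the tax collected from sellers, supply shifts: Qs = 4(P − 35) − 44.
New equilibrium: consumers pay €50, sellers receive €15, Q = 16. (Wedge: Pb − Ps = 35.)
Burden on consumers: €20; on sellers: €15. (They sum to €35.)
The less price-elastic side of the market bears the larger share of a per-unit tax.

Consumers bear €20 per bottle; sellers bear €15 per bottle.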